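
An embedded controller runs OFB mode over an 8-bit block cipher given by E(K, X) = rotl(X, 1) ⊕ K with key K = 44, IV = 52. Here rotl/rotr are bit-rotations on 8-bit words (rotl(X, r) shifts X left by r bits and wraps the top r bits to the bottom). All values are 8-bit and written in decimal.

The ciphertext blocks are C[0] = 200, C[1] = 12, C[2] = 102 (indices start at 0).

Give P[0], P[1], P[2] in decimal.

P[0] = 140, P[1] = 168, P[2] = 3

OFB decryption: S_i = E(K, S_{i−1}) with S_{−1} = IV; P_i = C_i ⊕ S_i.
P[0]: S = E(K, 52) = 68; 200 ⊕ 68 = 140.
P[1]: S = E(K, 68) = 164; 12 ⊕ 164 = 168.
P[2]: S = E(K, 164) = 101; 102 ⊕ 101 = 3.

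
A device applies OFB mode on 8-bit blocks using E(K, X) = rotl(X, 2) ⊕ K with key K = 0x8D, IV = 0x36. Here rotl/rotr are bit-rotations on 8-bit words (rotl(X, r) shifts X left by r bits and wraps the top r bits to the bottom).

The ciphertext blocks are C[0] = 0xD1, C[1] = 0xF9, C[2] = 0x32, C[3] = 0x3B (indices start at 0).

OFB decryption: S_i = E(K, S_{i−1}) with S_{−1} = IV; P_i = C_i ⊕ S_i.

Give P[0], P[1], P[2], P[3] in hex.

P[0]: S = E(K, 0x36) = 0x55; 0xD1 ⊕ 0x55 = 0x84.
P[1]: S = E(K, 0x55) = 0xD8; 0xF9 ⊕ 0xD8 = 0x21.
P[2]: S = E(K, 0xD8) = 0xEE; 0x32 ⊕ 0xEE = 0xDC.
P[3]: S = E(K, 0xEE) = 0x36; 0x3B ⊕ 0x36 = 0x0D.

P[0] = 0x84, P[1] = 0x21, P[2] = 0xDC, P[3] = 0x0D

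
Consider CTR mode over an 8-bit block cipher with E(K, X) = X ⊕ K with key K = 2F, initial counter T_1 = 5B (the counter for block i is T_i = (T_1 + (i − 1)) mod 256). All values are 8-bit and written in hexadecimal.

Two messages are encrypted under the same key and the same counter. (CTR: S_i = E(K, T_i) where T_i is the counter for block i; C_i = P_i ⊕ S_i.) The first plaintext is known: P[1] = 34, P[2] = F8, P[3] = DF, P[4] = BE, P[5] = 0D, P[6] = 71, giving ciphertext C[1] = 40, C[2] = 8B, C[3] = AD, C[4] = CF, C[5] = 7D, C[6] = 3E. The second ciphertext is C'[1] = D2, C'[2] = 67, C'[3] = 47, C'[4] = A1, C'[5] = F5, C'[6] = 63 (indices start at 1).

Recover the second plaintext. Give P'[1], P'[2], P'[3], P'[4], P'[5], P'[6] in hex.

In CTR with a reused counter, both messages share the same keystream S_i, so C_i ⊕ C'_i = P_i ⊕ P'_i and thus P'_i = P_i ⊕ C_i ⊕ C'_i.
P'[1]: 34 ⊕ 40 ⊕ D2 = A6.
P'[2]: F8 ⊕ 8B ⊕ 67 = 14.
P'[3]: DF ⊕ AD ⊕ 47 = 35.
P'[4]: BE ⊕ CF ⊕ A1 = D0.
P'[5]: 0D ⊕ 7D ⊕ F5 = 85.
P'[6]: 71 ⊕ 3E ⊕ 63 = 2C.

P'[1] = A6, P'[2] = 14, P'[3] = 35, P'[4] = D0, P'[5] = 85, P'[6] = 2C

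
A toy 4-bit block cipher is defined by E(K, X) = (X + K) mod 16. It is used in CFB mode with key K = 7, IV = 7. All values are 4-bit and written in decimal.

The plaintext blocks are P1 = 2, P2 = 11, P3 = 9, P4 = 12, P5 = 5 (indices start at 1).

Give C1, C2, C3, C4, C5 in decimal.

CFB encryption: C_i = P_i ⊕ E(K, C_{i−1}), with C_{0} = IV.
C1: E(K, 7) = 14; 2 ⊕ 14 = 12.
C2: E(K, 12) = 3; 11 ⊕ 3 = 8.
C3: E(K, 8) = 15; 9 ⊕ 15 = 6.
C4: E(K, 6) = 13; 12 ⊕ 13 = 1.
C5: E(K, 1) = 8; 5 ⊕ 8 = 13.

C1 = 12, C2 = 8, C3 = 6, C4 = 1, C5 = 13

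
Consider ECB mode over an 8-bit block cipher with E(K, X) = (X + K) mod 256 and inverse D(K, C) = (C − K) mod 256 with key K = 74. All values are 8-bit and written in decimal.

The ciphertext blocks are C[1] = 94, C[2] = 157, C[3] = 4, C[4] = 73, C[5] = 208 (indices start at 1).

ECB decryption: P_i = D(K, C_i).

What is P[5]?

P[5] = 134

P[5]: D(K, 208) = 134.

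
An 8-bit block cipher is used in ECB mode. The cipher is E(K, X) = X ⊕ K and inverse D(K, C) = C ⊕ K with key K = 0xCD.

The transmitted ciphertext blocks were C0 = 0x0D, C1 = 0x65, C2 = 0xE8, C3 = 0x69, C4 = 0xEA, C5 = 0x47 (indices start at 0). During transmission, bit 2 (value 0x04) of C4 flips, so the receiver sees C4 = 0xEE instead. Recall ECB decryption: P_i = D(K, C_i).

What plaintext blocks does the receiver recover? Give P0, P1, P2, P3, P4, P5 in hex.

Only C4 changed, to 0xEE. In ECB, a change in C_i affects only P_i. Decrypting the received ciphertext:
P0: D(K, 0x0D) = 0xC0.
P1: D(K, 0x65) = 0xA8.
P2: D(K, 0xE8) = 0x25.
P3: D(K, 0x69) = 0xA4.
P4: D(K, 0xEE) = 0x23.
P5: D(K, 0x47) = 0x8A.
Blocks that differ from the original plaintext: P4.

P0 = 0xC0, P1 = 0xA8, P2 = 0x25, P3 = 0xA4, P4 = 0x23, P5 = 0x8A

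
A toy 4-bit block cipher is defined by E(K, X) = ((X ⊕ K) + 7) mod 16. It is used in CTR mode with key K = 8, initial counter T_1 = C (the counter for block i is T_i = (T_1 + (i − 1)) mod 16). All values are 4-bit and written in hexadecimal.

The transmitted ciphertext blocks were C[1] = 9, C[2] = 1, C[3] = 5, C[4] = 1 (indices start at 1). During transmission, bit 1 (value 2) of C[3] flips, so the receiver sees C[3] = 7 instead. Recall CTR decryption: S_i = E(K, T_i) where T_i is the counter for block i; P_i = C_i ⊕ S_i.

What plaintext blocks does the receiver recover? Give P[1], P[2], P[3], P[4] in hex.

Only C[3] changed, to 7. In CTR, a change in C_i flips the same bit in P_i only; the keystream is unaffected. Decrypting the received ciphertext:
P[1]: T = C, S = E(K, T) = B; 9 ⊕ B = 2.
P[2]: T = D, S = E(K, T) = C; 1 ⊕ C = D.
P[3]: T = E, S = E(K, T) = D; 7 ⊕ D = A.
P[4]: T = F, S = E(K, T) = E; 1 ⊕ E = F.
Blocks that differ from the original plaintext: P[3].

P[1] = 2, P[2] = D, P[3] = A, P[4] = F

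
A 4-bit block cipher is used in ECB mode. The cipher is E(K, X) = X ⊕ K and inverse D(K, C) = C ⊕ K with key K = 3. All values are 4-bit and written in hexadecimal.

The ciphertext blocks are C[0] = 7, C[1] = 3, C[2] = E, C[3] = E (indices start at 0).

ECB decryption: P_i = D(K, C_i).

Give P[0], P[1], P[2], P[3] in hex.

P[0]: D(K, 7) = 4.
P[1]: D(K, 3) = 0.
P[2]: D(K, E) = D.
P[3]: D(K, E) = D.

P[0] = 4, P[1] = 0, P[2] = D, P[3] = D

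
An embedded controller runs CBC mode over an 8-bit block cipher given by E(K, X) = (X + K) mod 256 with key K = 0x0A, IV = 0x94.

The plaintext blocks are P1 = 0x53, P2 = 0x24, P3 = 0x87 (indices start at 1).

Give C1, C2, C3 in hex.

C1 = 0xD1, C2 = 0xFF, C3 = 0x82

CBC encryption: C_i = E(K, P_i ⊕ C_{i−1}), with C_{0} = IV.
C1: P1 ⊕ 0x94 = 0xC7; E(K, 0xC7) = 0xD1.
C2: P2 ⊕ 0xD1 = 0xF5; E(K, 0xF5) = 0xFF.
C3: P3 ⊕ 0xFF = 0x78; E(K, 0x78) = 0x82.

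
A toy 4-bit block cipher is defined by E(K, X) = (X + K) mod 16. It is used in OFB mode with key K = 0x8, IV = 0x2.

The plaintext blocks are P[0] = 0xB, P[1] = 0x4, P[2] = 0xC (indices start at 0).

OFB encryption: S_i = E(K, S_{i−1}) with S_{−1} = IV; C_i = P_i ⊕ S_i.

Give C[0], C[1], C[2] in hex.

C[0]: S = E(K, 0x2) = 0xA; 0xB ⊕ 0xA = 0x1.
C[1]: S = E(K, 0xA) = 0x2; 0x4 ⊕ 0x2 = 0x6.
C[2]: S = E(K, 0x2) = 0xA; 0xC ⊕ 0xA = 0x6.

C[0] = 0x1, C[1] = 0x6, C[2] = 0x6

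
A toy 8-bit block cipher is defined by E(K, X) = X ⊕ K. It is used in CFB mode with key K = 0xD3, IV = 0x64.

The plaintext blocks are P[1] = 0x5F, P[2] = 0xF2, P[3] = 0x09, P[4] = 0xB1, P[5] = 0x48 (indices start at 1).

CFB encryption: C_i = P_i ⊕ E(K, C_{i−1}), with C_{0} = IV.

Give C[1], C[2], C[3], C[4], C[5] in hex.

C[1]: E(K, 0x64) = 0xB7; 0x5F ⊕ 0xB7 = 0xE8.
C[2]: E(K, 0xE8) = 0x3B; 0xF2 ⊕ 0x3B = 0xC9.
C[3]: E(K, 0xC9) = 0x1A; 0x09 ⊕ 0x1A = 0x13.
C[4]: E(K, 0x13) = 0xC0; 0xB1 ⊕ 0xC0 = 0x71.
C[5]: E(K, 0x71) = 0xA2; 0x48 ⊕ 0xA2 = 0xEA.

C[1] = 0xE8, C[2] = 0xC9, C[3] = 0x13, C[4] = 0x71, C[5] = 0xEA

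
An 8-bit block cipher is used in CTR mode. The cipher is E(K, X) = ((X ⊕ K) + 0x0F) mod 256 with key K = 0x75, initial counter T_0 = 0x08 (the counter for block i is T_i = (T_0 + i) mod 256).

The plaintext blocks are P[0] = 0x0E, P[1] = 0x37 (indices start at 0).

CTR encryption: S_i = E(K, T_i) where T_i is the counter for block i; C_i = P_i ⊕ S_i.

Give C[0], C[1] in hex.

C[0] = 0x82, C[1] = 0xBC

C[0]: T = 0x08, S = E(K, T) = 0x8C; 0x0E ⊕ 0x8C = 0x82.
C[1]: T = 0x09, S = E(K, T) = 0x8B; 0x37 ⊕ 0x8B = 0xBC.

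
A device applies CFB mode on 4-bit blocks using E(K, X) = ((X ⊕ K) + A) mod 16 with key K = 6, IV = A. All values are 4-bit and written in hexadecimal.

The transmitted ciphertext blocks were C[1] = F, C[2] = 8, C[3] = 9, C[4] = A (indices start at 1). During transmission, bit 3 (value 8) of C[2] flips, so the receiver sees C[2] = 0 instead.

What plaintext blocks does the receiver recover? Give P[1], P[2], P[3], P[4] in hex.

CFB decryption: P_i = C_i ⊕ E(K, C_{i−1}), with C_{0} = IV.
Only C[2] changed, to 0. In CFB, a change in C_i flips the same bit in P_i and garbles P_{i+1}. Decrypting the received ciphertext:
P[1]: E(K, A) = 6; F ⊕ 6 = 9.
P[2]: E(K, F) = 3; 0 ⊕ 3 = 3.
P[3]: E(K, 0) = 0; 9 ⊕ 0 = 9.
P[4]: E(K, 9) = 9; A ⊕ 9 = 3.
Blocks that differ from the original plaintext: P[2], P[3].

P[1] = 9, P[2] = 3, P[3] = 9, P[4] = 3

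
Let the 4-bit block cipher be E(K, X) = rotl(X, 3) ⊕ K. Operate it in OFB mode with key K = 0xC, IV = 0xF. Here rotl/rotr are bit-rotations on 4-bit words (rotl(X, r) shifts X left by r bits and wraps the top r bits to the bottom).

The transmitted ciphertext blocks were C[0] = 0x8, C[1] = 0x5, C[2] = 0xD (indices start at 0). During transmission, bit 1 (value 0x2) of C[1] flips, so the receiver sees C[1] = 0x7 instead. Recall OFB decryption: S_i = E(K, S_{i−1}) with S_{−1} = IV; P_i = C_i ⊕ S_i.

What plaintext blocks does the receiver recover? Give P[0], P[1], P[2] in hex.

P[0] = 0xB, P[1] = 0x2, P[2] = 0xB

Only C[1] changed, to 0x7. In OFB, a change in C_i flips the same bit in P_i only; the keystream is unaffected. Decrypting the received ciphertext:
P[0]: S = E(K, 0xF) = 0x3; 0x8 ⊕ 0x3 = 0xB.
P[1]: S = E(K, 0x3) = 0x5; 0x7 ⊕ 0x5 = 0x2.
P[2]: S = E(K, 0x5) = 0x6; 0xD ⊕ 0x6 = 0xB.
Blocks that differ from the original plaintext: P[1].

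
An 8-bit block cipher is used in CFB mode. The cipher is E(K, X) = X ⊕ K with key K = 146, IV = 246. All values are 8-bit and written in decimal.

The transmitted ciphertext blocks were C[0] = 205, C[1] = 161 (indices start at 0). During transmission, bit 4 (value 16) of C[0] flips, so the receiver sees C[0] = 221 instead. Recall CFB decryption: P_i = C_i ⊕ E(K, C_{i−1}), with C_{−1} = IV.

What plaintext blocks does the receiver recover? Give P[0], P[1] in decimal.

Only C[0] changed, to 221. In CFB, a change in C_i flips the same bit in P_i and garbles P_{i+1}. Decrypting the received ciphertext:
P[0]: E(K, 246) = 100; 221 ⊕ 100 = 185.
P[1]: E(K, 221) = 79; 161 ⊕ 79 = 238.
Blocks that differ from the original plaintext: P[0], P[1].

P[0] = 185, P[1] = 238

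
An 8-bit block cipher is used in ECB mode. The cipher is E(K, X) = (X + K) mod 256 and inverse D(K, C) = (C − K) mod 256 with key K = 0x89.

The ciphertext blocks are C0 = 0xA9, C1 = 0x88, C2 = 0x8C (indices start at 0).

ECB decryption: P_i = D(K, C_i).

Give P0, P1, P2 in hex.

P0: D(K, 0xA9) = 0x20.
P1: D(K, 0x88) = 0xFF.
P2: D(K, 0x8C) = 0x03.

P0 = 0x20, P1 = 0xFF, P2 = 0x03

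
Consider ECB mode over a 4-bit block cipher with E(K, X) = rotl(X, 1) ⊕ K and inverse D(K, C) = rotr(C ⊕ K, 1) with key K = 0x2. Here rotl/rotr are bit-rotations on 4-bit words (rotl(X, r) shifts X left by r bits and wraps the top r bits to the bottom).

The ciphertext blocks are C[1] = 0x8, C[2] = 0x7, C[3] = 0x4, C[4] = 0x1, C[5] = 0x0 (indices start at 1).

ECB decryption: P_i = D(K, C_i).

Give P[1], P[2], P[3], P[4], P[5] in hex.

P[1]: D(K, 0x8) = 0x5.
P[2]: D(K, 0x7) = 0xA.
P[3]: D(K, 0x4) = 0x3.
P[4]: D(K, 0x1) = 0x9.
P[5]: D(K, 0x0) = 0x1.

P[1] = 0x5, P[2] = 0xA, P[3] = 0x3, P[4] = 0x9, P[5] = 0x1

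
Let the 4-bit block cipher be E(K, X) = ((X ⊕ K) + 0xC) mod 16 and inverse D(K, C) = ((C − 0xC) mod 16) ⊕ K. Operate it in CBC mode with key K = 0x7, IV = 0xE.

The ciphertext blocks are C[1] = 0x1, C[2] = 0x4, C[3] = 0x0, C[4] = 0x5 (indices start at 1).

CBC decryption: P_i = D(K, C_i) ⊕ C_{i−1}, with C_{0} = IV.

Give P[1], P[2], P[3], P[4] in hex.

P[1] = 0xC, P[2] = 0xE, P[3] = 0x7, P[4] = 0xE

P[1]: D(K, 0x1) = 0x2; 0x2 ⊕ 0xE = 0xC.
P[2]: D(K, 0x4) = 0xF; 0xF ⊕ 0x1 = 0xE.
P[3]: D(K, 0x0) = 0x3; 0x3 ⊕ 0x4 = 0x7.
P[4]: D(K, 0x5) = 0xE; 0xE ⊕ 0x0 = 0xE.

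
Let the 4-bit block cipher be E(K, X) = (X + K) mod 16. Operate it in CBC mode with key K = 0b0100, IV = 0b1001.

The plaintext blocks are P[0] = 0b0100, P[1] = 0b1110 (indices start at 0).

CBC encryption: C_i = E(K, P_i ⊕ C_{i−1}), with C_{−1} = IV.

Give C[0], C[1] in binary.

C[0] = 0b0001, C[1] = 0b0011

C[0]: P[0] ⊕ 0b1001 = 0b1101; E(K, 0b1101) = 0b0001.
C[1]: P[1] ⊕ 0b0001 = 0b1111; E(K, 0b1111) = 0b0011.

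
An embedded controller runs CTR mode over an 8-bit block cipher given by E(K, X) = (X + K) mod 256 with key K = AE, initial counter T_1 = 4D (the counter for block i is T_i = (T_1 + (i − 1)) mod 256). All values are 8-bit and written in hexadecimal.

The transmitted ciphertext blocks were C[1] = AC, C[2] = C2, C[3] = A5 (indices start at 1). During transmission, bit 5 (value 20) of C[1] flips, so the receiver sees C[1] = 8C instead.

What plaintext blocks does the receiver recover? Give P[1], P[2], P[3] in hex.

CTR decryption: S_i = E(K, T_i) where T_i is the counter for block i; P_i = C_i ⊕ S_i.
Only C[1] changed, to 8C. In CTR, a change in C_i flips the same bit in P_i only; the keystream is unaffected. Decrypting the received ciphertext:
P[1]: T = 4D, S = E(K, T) = FB; 8C ⊕ FB = 77.
P[2]: T = 4E, S = E(K, T) = FC; C2 ⊕ FC = 3E.
P[3]: T = 4F, S = E(K, T) = FD; A5 ⊕ FD = 58.
Blocks that differ from the original plaintext: P[1].

P[1] = 77, P[2] = 3E, P[3] = 58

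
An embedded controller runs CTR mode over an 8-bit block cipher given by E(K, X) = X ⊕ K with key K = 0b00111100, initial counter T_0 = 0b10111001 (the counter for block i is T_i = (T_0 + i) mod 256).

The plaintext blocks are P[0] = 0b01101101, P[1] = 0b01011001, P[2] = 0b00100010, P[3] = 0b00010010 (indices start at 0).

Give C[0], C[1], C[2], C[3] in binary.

CTR encryption: S_i = E(K, T_i) where T_i is the counter for block i; C_i = P_i ⊕ S_i.
C[0]: T = 0b10111001, S = E(K, T) = 0b10000101; 0b01101101 ⊕ 0b10000101 = 0b11101000.
C[1]: T = 0b10111010, S = E(K, T) = 0b10000110; 0b01011001 ⊕ 0b10000110 = 0b11011111.
C[2]: T = 0b10111011, S = E(K, T) = 0b10000111; 0b00100010 ⊕ 0b10000111 = 0b10100101.
C[3]: T = 0b10111100, S = E(K, T) = 0b10000000; 0b00010010 ⊕ 0b10000000 = 0b10010010.

C[0] = 0b11101000, C[1] = 0b11011111, C[2] = 0b10100101, C[3] = 0b10010010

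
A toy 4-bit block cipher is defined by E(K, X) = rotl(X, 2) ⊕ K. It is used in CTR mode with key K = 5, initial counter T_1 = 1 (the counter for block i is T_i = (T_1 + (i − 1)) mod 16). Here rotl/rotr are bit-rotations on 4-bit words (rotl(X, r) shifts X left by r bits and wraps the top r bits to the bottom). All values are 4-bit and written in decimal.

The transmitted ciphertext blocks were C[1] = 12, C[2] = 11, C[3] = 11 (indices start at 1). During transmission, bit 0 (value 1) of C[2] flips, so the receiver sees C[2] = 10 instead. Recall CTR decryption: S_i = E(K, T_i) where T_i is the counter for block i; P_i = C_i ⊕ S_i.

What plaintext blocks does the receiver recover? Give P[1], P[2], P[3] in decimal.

P[1] = 13, P[2] = 7, P[3] = 2

Only C[2] changed, to 10. In CTR, a change in C_i flips the same bit in P_i only; the keystream is unaffected. Decrypting the received ciphertext:
P[1]: T = 1, S = E(K, T) = 1; 12 ⊕ 1 = 13.
P[2]: T = 2, S = E(K, T) = 13; 10 ⊕ 13 = 7.
P[3]: T = 3, S = E(K, T) = 9; 11 ⊕ 9 = 2.
Blocks that differ from the original plaintext: P[2].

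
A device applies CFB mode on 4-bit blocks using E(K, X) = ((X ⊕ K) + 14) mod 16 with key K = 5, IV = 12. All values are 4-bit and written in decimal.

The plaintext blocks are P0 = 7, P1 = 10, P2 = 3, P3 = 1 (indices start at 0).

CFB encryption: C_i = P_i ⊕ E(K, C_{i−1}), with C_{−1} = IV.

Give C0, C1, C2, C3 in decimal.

C0: E(K, 12) = 7; 7 ⊕ 7 = 0.
C1: E(K, 0) = 3; 10 ⊕ 3 = 9.
C2: E(K, 9) = 10; 3 ⊕ 10 = 9.
C3: E(K, 9) = 10; 1 ⊕ 10 = 11.

C0 = 0, C1 = 9, C2 = 9, C3 = 11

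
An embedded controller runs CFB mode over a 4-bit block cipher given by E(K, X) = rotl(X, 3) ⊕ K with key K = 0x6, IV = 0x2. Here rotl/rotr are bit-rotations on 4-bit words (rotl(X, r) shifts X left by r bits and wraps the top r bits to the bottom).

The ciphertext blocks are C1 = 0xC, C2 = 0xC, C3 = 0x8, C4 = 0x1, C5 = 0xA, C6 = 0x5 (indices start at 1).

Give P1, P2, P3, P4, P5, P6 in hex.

P1 = 0xB, P2 = 0xC, P3 = 0x8, P4 = 0x3, P5 = 0x4, P6 = 0x6

CFB decryption: P_i = C_i ⊕ E(K, C_{i−1}), with C_{0} = IV.
P1: E(K, 0x2) = 0x7; 0xC ⊕ 0x7 = 0xB.
P2: E(K, 0xC) = 0x0; 0xC ⊕ 0x0 = 0xC.
P3: E(K, 0xC) = 0x0; 0x8 ⊕ 0x0 = 0x8.
P4: E(K, 0x8) = 0x2; 0x1 ⊕ 0x2 = 0x3.
P5: E(K, 0x1) = 0xE; 0xA ⊕ 0xE = 0x4.
P6: E(K, 0xA) = 0x3; 0x5 ⊕ 0x3 = 0x6.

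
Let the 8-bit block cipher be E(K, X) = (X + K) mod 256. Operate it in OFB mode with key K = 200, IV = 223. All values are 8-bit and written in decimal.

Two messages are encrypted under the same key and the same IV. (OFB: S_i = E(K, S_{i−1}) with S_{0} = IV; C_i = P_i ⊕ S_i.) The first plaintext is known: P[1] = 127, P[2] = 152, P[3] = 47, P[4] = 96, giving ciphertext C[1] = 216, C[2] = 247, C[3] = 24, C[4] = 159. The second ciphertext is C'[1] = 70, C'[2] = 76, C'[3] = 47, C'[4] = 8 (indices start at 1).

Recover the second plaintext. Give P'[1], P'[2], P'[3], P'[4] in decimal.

In OFB with a reused IV, both messages share the same keystream S_i, so C_i ⊕ C'_i = P_i ⊕ P'_i and thus P'_i = P_i ⊕ C_i ⊕ C'_i.
P'[1]: 127 ⊕ 216 ⊕ 70 = 225.
P'[2]: 152 ⊕ 247 ⊕ 76 = 35.
P'[3]: 47 ⊕ 24 ⊕ 47 = 24.
P'[4]: 96 ⊕ 159 ⊕ 8 = 247.

P'[1] = 225, P'[2] = 35, P'[3] = 24, P'[4] = 247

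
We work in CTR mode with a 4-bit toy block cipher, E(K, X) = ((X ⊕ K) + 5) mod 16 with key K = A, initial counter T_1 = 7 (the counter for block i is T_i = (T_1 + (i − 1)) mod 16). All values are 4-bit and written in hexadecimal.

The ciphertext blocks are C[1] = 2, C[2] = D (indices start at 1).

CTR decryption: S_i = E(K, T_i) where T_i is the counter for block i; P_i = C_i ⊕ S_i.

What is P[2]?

P[2]: T = 8, S = E(K, T) = 7; D ⊕ 7 = A.

P[2] = A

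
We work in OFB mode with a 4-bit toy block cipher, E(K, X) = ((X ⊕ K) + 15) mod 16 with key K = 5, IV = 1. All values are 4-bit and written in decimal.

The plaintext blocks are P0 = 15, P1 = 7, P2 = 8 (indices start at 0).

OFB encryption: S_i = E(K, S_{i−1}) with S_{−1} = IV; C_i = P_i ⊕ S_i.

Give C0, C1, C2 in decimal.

C0 = 12, C1 = 2, C2 = 7

C0: S = E(K, 1) = 3; 15 ⊕ 3 = 12.
C1: S = E(K, 3) = 5; 7 ⊕ 5 = 2.
C2: S = E(K, 5) = 15; 8 ⊕ 15 = 7.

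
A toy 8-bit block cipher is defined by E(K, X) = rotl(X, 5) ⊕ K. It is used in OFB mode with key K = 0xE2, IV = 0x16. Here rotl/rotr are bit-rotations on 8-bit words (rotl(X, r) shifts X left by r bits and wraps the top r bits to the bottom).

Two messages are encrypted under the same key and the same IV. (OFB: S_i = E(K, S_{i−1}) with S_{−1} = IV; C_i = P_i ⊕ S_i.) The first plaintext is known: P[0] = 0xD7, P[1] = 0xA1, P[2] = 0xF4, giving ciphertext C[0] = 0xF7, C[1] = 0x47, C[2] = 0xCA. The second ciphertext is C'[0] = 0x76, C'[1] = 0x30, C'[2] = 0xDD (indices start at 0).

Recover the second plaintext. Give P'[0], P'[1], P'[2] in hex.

In OFB with a reused IV, both messages share the same keystream S_i, so C_i ⊕ C'_i = P_i ⊕ P'_i and thus P'_i = P_i ⊕ C_i ⊕ C'_i.
P'[0]: 0xD7 ⊕ 0xF7 ⊕ 0x76 = 0x56.
P'[1]: 0xA1 ⊕ 0x47 ⊕ 0x30 = 0xD6.
P'[2]: 0xF4 ⊕ 0xCA ⊕ 0xDD = 0xE3.

P'[0] = 0x56, P'[1] = 0xD6, P'[2] = 0xE3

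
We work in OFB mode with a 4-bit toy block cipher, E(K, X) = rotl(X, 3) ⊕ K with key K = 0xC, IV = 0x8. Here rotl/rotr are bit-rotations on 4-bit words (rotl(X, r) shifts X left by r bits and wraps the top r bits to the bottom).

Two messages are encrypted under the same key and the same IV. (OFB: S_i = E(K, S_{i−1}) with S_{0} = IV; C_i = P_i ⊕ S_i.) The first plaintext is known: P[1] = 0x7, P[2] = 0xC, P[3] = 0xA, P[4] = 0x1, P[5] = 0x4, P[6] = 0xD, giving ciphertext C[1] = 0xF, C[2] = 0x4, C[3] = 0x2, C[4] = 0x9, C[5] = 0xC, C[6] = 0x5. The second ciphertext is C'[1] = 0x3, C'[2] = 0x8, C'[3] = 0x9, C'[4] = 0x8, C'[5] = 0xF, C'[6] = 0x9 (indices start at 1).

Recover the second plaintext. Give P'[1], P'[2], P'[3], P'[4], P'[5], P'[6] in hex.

P'[1] = 0xB, P'[2] = 0x0, P'[3] = 0x1, P'[4] = 0x0, P'[5] = 0x7, P'[6] = 0x1

In OFB with a reused IV, both messages share the same keystream S_i, so C_i ⊕ C'_i = P_i ⊕ P'_i and thus P'_i = P_i ⊕ C_i ⊕ C'_i.
P'[1]: 0x7 ⊕ 0xF ⊕ 0x3 = 0xB.
P'[2]: 0xC ⊕ 0x4 ⊕ 0x8 = 0x0.
P'[3]: 0xA ⊕ 0x2 ⊕ 0x9 = 0x1.
P'[4]: 0x1 ⊕ 0x9 ⊕ 0x8 = 0x0.
P'[5]: 0x4 ⊕ 0xC ⊕ 0xF = 0x7.
P'[6]: 0xD ⊕ 0x5 ⊕ 0x9 = 0x1.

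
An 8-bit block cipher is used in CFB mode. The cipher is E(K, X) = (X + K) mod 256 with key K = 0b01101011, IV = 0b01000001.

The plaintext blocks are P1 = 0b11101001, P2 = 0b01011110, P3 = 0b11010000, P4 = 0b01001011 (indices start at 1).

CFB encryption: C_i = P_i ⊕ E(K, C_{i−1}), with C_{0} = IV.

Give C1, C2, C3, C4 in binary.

C1: E(K, 0b01000001) = 0b10101100; 0b11101001 ⊕ 0b10101100 = 0b01000101.
C2: E(K, 0b01000101) = 0b10110000; 0b01011110 ⊕ 0b10110000 = 0b11101110.
C3: E(K, 0b11101110) = 0b01011001; 0b11010000 ⊕ 0b01011001 = 0b10001001.
C4: E(K, 0b10001001) = 0b11110100; 0b01001011 ⊕ 0b11110100 = 0b10111111.

C1 = 0b01000101, C2 = 0b11101110, C3 = 0b10001001, C4 = 0b10111111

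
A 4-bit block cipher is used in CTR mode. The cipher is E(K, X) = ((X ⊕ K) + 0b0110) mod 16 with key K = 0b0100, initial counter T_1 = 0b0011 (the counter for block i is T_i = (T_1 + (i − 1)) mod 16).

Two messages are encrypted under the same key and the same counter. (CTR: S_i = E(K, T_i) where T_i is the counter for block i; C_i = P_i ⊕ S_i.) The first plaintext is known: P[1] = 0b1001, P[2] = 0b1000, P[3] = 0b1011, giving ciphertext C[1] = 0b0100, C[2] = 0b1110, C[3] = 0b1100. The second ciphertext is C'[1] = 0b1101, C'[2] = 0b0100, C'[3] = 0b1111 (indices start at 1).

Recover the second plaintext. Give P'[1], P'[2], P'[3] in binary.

P'[1] = 0b0000, P'[2] = 0b0010, P'[3] = 0b1000

In CTR with a reused counter, both messages share the same keystream S_i, so C_i ⊕ C'_i = P_i ⊕ P'_i and thus P'_i = P_i ⊕ C_i ⊕ C'_i.
P'[1]: 0b1001 ⊕ 0b0100 ⊕ 0b1101 = 0b0000.
P'[2]: 0b1000 ⊕ 0b1110 ⊕ 0b0100 = 0b0010.
P'[3]: 0b1011 ⊕ 0b1100 ⊕ 0b1111 = 0b1000.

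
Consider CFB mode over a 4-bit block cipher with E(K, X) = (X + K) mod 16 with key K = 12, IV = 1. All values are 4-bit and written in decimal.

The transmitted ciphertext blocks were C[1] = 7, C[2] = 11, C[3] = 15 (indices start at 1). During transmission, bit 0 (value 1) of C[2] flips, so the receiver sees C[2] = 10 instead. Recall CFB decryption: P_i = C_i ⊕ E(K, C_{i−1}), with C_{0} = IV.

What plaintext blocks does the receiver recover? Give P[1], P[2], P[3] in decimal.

Only C[2] changed, to 10. In CFB, a change in C_i flips the same bit in P_i and garbles P_{i+1}. Decrypting the received ciphertext:
P[1]: E(K, 1) = 13; 7 ⊕ 13 = 10.
P[2]: E(K, 7) = 3; 10 ⊕ 3 = 9.
P[3]: E(K, 10) = 6; 15 ⊕ 6 = 9.
Blocks that differ from the original plaintext: P[2], P[3].

P[1] = 10, P[2] = 9, P[3] = 9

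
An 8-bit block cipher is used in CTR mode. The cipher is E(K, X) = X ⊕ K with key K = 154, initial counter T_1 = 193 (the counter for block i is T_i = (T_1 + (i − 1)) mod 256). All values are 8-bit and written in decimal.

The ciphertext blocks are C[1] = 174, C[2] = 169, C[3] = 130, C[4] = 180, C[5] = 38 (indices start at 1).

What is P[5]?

P[5] = 121

CTR decryption: S_i = E(K, T_i) where T_i is the counter for block i; P_i = C_i ⊕ S_i.
P[5]: T = 197, S = E(K, T) = 95; 38 ⊕ 95 = 121.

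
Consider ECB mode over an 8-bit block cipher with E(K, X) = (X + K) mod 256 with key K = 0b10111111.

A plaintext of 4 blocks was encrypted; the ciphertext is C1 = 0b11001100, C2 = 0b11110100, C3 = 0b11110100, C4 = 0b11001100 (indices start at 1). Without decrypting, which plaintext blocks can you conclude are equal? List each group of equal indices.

ECB encrypts each block independently with the same key, so equal ciphertext blocks imply equal plaintext blocks.
C1 = C4 = 0b11001100, so P1 = P4.
C2 = C3 = 0b11110100, so P2 = P3.

P1 = P4; P2 = P3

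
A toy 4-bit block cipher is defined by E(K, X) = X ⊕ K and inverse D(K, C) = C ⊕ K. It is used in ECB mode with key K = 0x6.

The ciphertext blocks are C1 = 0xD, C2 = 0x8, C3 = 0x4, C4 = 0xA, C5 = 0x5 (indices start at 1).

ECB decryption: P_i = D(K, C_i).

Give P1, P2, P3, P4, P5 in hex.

P1: D(K, 0xD) = 0xB.
P2: D(K, 0x8) = 0xE.
P3: D(K, 0x4) = 0x2.
P4: D(K, 0xA) = 0xC.
P5: D(K, 0x5) = 0x3.

P1 = 0xB, P2 = 0xE, P3 = 0x2, P4 = 0xC, P5 = 0x3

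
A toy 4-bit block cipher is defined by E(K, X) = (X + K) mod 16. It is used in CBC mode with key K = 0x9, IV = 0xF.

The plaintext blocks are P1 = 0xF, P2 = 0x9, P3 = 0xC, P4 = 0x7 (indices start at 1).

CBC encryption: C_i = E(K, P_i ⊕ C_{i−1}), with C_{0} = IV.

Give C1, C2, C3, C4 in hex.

C1 = 0x9, C2 = 0x9, C3 = 0xE, C4 = 0x2

C1: P1 ⊕ 0xF = 0x0; E(K, 0x0) = 0x9.
C2: P2 ⊕ 0x9 = 0x0; E(K, 0x0) = 0x9.
C3: P3 ⊕ 0x9 = 0x5; E(K, 0x5) = 0xE.
C4: P4 ⊕ 0xE = 0x9; E(K, 0x9) = 0x2.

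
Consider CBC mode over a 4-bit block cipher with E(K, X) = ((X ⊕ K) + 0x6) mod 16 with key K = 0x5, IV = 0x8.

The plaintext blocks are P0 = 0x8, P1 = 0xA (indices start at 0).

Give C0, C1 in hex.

C0 = 0xB, C1 = 0xA

CBC encryption: C_i = E(K, P_i ⊕ C_{i−1}), with C_{−1} = IV.
C0: P0 ⊕ 0x8 = 0x0; E(K, 0x0) = 0xB.
C1: P1 ⊕ 0xB = 0x1; E(K, 0x1) = 0xA.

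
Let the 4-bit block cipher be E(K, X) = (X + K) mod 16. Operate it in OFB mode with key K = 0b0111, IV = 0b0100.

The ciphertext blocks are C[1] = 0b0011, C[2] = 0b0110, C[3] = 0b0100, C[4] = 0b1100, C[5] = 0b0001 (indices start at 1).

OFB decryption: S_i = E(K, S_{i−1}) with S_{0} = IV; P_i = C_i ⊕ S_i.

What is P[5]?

P[5] = 0b0110

P[1]: S = E(K, 0b0100) = 0b1011; 0b0011 ⊕ 0b1011 = 0b1000.
P[2]: S = E(K, 0b1011) = 0b0010; 0b0110 ⊕ 0b0010 = 0b0100.
P[3]: S = E(K, 0b0010) = 0b1001; 0b0100 ⊕ 0b1001 = 0b1101.
P[4]: S = E(K, 0b1001) = 0b0000; 0b1100 ⊕ 0b0000 = 0b1100.
P[5]: S = E(K, 0b0000) = 0b0111; 0b0001 ⊕ 0b0111 = 0b0110.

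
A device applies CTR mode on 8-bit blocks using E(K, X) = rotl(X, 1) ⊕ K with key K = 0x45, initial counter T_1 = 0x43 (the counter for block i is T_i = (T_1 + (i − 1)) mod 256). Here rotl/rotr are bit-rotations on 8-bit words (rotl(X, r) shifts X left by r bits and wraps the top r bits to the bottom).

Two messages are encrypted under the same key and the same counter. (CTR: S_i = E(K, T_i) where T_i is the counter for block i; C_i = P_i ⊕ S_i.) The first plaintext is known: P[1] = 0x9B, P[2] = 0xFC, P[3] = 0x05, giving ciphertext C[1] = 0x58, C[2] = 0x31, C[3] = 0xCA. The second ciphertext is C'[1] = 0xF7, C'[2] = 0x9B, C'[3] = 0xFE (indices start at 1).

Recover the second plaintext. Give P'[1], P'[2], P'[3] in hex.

In CTR with a reused counter, both messages share the same keystream S_i, so C_i ⊕ C'_i = P_i ⊕ P'_i and thus P'_i = P_i ⊕ C_i ⊕ C'_i.
P'[1]: 0x9B ⊕ 0x58 ⊕ 0xF7 = 0x34.
P'[2]: 0xFC ⊕ 0x31 ⊕ 0x9B = 0x56.
P'[3]: 0x05 ⊕ 0xCA ⊕ 0xFE = 0x31.

P'[1] = 0x34, P'[2] = 0x56, P'[3] = 0x31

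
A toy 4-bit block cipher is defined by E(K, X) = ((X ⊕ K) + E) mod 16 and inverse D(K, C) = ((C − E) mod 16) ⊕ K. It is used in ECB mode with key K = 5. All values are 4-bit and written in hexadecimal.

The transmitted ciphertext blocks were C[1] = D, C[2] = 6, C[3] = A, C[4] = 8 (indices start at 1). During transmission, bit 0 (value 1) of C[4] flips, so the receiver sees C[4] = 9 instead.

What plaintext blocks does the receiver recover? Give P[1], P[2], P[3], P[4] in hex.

ECB decryption: P_i = D(K, C_i).
Only C[4] changed, to 9. In ECB, a change in C_i affects only P_i. Decrypting the received ciphertext:
P[1]: D(K, D) = A.
P[2]: D(K, 6) = D.
P[3]: D(K, A) = 9.
P[4]: D(K, 9) = E.
Blocks that differ from the original plaintext: P[4].

P[1] = A, P[2] = D, P[3] = 9, P[4] = E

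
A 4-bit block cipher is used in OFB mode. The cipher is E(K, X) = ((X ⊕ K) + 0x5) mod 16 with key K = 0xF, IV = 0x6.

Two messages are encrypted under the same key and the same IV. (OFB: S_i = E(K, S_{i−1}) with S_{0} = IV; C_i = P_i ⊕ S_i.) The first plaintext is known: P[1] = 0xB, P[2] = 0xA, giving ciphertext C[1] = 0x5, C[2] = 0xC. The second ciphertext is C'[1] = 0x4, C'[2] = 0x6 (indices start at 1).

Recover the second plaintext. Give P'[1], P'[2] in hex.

P'[1] = 0xA, P'[2] = 0x0

In OFB with a reused IV, both messages share the same keystream S_i, so C_i ⊕ C'_i = P_i ⊕ P'_i and thus P'_i = P_i ⊕ C_i ⊕ C'_i.
P'[1]: 0xB ⊕ 0x5 ⊕ 0x4 = 0xA.
P'[2]: 0xA ⊕ 0xC ⊕ 0x6 = 0x0.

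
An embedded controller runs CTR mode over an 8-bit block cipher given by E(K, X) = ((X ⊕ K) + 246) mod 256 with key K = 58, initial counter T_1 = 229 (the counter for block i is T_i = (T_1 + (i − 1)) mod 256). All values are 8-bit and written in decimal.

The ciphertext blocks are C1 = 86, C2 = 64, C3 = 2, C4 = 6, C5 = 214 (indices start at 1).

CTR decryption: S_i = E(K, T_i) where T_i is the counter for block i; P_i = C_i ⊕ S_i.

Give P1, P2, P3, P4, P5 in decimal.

P1: T = 229, S = E(K, T) = 213; 86 ⊕ 213 = 131.
P2: T = 230, S = E(K, T) = 210; 64 ⊕ 210 = 146.
P3: T = 231, S = E(K, T) = 211; 2 ⊕ 211 = 209.
P4: T = 232, S = E(K, T) = 200; 6 ⊕ 200 = 206.
P5: T = 233, S = E(K, T) = 201; 214 ⊕ 201 = 31.

P1 = 131, P2 = 146, P3 = 209, P4 = 206, P5 = 31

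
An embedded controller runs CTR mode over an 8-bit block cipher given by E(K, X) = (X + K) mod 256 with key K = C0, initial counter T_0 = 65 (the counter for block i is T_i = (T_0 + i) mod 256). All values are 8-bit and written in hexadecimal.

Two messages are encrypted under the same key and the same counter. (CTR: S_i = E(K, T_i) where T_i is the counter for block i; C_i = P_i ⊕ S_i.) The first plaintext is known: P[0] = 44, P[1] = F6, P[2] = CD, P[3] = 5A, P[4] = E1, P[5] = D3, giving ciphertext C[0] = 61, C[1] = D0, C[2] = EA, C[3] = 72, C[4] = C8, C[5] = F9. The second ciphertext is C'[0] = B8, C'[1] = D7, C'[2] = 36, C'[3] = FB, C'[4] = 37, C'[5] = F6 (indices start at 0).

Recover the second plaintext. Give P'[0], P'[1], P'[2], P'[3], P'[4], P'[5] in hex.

P'[0] = 9D, P'[1] = F1, P'[2] = 11, P'[3] = D3, P'[4] = 1E, P'[5] = DC

In CTR with a reused counter, both messages share the same keystream S_i, so C_i ⊕ C'_i = P_i ⊕ P'_i and thus P'_i = P_i ⊕ C_i ⊕ C'_i.
P'[0]: 44 ⊕ 61 ⊕ B8 = 9D.
P'[1]: F6 ⊕ D0 ⊕ D7 = F1.
P'[2]: CD ⊕ EA ⊕ 36 = 11.
P'[3]: 5A ⊕ 72 ⊕ FB = D3.
P'[4]: E1 ⊕ C8 ⊕ 37 = 1E.
P'[5]: D3 ⊕ F9 ⊕ F6 = DC.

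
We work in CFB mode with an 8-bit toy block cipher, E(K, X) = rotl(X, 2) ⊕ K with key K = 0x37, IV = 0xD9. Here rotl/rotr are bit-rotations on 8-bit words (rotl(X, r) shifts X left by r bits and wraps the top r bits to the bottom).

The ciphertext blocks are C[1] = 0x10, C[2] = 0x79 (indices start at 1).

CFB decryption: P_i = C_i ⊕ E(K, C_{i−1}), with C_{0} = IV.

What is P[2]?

P[2]: E(K, 0x10) = 0x77; 0x79 ⊕ 0x77 = 0x0E.

P[2] = 0x0E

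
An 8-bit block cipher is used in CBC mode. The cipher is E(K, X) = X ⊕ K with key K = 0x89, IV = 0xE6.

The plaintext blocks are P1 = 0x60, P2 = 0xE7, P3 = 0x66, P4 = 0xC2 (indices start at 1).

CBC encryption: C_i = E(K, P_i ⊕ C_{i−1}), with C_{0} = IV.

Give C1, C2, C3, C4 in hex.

C1: P1 ⊕ 0xE6 = 0x86; E(K, 0x86) = 0x0F.
C2: P2 ⊕ 0x0F = 0xE8; E(K, 0xE8) = 0x61.
C3: P3 ⊕ 0x61 = 0x07; E(K, 0x07) = 0x8E.
C4: P4 ⊕ 0x8E = 0x4C; E(K, 0x4C) = 0xC5.

C1 = 0x0F, C2 = 0x61, C3 = 0x8E, C4 = 0xC5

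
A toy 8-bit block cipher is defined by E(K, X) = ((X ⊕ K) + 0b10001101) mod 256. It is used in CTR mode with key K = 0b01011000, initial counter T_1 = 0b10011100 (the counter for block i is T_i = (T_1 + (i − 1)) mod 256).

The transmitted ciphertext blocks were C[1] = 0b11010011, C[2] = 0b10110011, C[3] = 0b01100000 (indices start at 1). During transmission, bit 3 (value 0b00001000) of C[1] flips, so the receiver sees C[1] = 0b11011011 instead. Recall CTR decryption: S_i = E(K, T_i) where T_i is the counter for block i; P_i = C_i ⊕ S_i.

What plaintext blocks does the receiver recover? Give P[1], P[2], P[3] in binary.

P[1] = 0b10001010, P[2] = 0b11100001, P[3] = 0b00110011

Only C[1] changed, to 0b11011011. In CTR, a change in C_i flips the same bit in P_i only; the keystream is unaffected. Decrypting the received ciphertext:
P[1]: T = 0b10011100, S = E(K, T) = 0b01010001; 0b11011011 ⊕ 0b01010001 = 0b10001010.
P[2]: T = 0b10011101, S = E(K, T) = 0b01010010; 0b10110011 ⊕ 0b01010010 = 0b11100001.
P[3]: T = 0b10011110, S = E(K, T) = 0b01010011; 0b01100000 ⊕ 0b01010011 = 0b00110011.
Blocks that differ from the original plaintext: P[1].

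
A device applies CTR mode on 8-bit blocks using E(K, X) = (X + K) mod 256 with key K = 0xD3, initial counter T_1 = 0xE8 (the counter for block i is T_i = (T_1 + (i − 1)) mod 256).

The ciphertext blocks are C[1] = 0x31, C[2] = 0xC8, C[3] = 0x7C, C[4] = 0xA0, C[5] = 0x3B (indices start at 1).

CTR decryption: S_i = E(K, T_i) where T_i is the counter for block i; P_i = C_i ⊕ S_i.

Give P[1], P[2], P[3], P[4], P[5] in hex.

P[1]: T = 0xE8, S = E(K, T) = 0xBB; 0x31 ⊕ 0xBB = 0x8A.
P[2]: T = 0xE9, S = E(K, T) = 0xBC; 0xC8 ⊕ 0xBC = 0x74.
P[3]: T = 0xEA, S = E(K, T) = 0xBD; 0x7C ⊕ 0xBD = 0xC1.
P[4]: T = 0xEB, S = E(K, T) = 0xBE; 0xA0 ⊕ 0xBE = 0x1E.
P[5]: T = 0xEC, S = E(K, T) = 0xBF; 0x3B ⊕ 0xBF = 0x84.

P[1] = 0x8A, P[2] = 0x74, P[3] = 0xC1, P[4] = 0x1E, P[5] = 0x84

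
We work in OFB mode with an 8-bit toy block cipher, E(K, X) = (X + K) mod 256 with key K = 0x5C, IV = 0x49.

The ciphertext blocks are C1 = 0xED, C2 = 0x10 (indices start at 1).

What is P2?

OFB decryption: S_i = E(K, S_{i−1}) with S_{0} = IV; P_i = C_i ⊕ S_i.
P1: S = E(K, 0x49) = 0xA5; 0xED ⊕ 0xA5 = 0x48.
P2: S = E(K, 0xA5) = 0x01; 0x10 ⊕ 0x01 = 0x11.

P2 = 0x11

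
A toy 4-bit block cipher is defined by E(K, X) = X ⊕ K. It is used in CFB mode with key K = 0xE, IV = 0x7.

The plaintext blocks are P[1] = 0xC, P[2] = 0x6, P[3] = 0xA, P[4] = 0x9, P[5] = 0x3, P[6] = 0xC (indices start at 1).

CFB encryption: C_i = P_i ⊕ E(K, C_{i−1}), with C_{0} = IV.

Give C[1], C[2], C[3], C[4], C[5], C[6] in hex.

C[1]: E(K, 0x7) = 0x9; 0xC ⊕ 0x9 = 0x5.
C[2]: E(K, 0x5) = 0xB; 0x6 ⊕ 0xB = 0xD.
C[3]: E(K, 0xD) = 0x3; 0xA ⊕ 0x3 = 0x9.
C[4]: E(K, 0x9) = 0x7; 0x9 ⊕ 0x7 = 0xE.
C[5]: E(K, 0xE) = 0x0; 0x3 ⊕ 0x0 = 0x3.
C[6]: E(K, 0x3) = 0xD; 0xC ⊕ 0xD = 0x1.

C[1] = 0x5, C[2] = 0xD, C[3] = 0x9, C[4] = 0xE, C[5] = 0x3, C[6] = 0x1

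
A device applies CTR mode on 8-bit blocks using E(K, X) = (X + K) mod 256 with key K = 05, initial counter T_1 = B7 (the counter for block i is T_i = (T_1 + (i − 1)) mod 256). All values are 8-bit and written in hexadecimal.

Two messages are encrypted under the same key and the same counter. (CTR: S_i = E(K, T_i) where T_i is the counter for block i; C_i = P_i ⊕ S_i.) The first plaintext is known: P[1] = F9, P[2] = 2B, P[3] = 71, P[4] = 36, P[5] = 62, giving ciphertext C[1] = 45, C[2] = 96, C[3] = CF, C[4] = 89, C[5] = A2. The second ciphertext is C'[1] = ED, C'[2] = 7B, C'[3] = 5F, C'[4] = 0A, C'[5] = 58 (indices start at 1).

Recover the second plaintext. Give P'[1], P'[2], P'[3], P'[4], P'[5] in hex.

P'[1] = 51, P'[2] = C6, P'[3] = E1, P'[4] = B5, P'[5] = 98

In CTR with a reused counter, both messages share the same keystream S_i, so C_i ⊕ C'_i = P_i ⊕ P'_i and thus P'_i = P_i ⊕ C_i ⊕ C'_i.
P'[1]: F9 ⊕ 45 ⊕ ED = 51.
P'[2]: 2B ⊕ 96 ⊕ 7B = C6.
P'[3]: 71 ⊕ CF ⊕ 5F = E1.
P'[4]: 36 ⊕ 89 ⊕ 0A = B5.
P'[5]: 62 ⊕ A2 ⊕ 58 = 98.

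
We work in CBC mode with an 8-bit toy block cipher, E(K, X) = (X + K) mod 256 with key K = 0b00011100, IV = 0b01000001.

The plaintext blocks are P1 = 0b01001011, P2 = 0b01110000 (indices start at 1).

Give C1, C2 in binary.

C1 = 0b00100110, C2 = 0b01110010

CBC encryption: C_i = E(K, P_i ⊕ C_{i−1}), with C_{0} = IV.
C1: P1 ⊕ 0b01000001 = 0b00001010; E(K, 0b00001010) = 0b00100110.
C2: P2 ⊕ 0b00100110 = 0b01010110; E(K, 0b01010110) = 0b01110010.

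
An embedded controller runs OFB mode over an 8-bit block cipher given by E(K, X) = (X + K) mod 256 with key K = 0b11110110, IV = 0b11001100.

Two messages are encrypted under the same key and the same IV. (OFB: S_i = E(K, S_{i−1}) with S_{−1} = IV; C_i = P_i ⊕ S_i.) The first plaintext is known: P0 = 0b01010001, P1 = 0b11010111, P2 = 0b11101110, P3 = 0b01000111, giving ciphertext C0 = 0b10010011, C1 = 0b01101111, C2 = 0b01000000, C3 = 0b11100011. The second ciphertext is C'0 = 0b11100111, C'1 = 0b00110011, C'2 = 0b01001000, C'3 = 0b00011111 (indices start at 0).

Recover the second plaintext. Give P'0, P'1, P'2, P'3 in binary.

P'0 = 0b00100101, P'1 = 0b10001011, P'2 = 0b11100110, P'3 = 0b10111011

In OFB with a reused IV, both messages share the same keystream S_i, so C_i ⊕ C'_i = P_i ⊕ P'_i and thus P'_i = P_i ⊕ C_i ⊕ C'_i.
P'0: 0b01010001 ⊕ 0b10010011 ⊕ 0b11100111 = 0b00100101.
P'1: 0b11010111 ⊕ 0b01101111 ⊕ 0b00110011 = 0b10001011.
P'2: 0b11101110 ⊕ 0b01000000 ⊕ 0b01001000 = 0b11100110.
P'3: 0b01000111 ⊕ 0b11100011 ⊕ 0b00011111 = 0b10111011.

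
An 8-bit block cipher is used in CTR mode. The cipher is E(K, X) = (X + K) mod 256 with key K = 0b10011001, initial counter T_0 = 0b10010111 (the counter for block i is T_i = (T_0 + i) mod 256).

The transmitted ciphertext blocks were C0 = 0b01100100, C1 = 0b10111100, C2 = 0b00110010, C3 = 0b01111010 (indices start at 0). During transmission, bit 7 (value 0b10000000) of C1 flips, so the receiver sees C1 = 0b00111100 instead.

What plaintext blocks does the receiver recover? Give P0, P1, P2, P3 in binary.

P0 = 0b01010100, P1 = 0b00001101, P2 = 0b00000000, P3 = 0b01001001

CTR decryption: S_i = E(K, T_i) where T_i is the counter for block i; P_i = C_i ⊕ S_i.
Only C1 changed, to 0b00111100. In CTR, a change in C_i flips the same bit in P_i only; the keystream is unaffected. Decrypting the received ciphertext:
P0: T = 0b10010111, S = E(K, T) = 0b00110000; 0b01100100 ⊕ 0b00110000 = 0b01010100.
P1: T = 0b10011000, S = E(K, T) = 0b00110001; 0b00111100 ⊕ 0b00110001 = 0b00001101.
P2: T = 0b10011001, S = E(K, T) = 0b00110010; 0b00110010 ⊕ 0b00110010 = 0b00000000.
P3: T = 0b10011010, S = E(K, T) = 0b00110011; 0b01111010 ⊕ 0b00110011 = 0b01001001.
Blocks that differ from the original plaintext: P1.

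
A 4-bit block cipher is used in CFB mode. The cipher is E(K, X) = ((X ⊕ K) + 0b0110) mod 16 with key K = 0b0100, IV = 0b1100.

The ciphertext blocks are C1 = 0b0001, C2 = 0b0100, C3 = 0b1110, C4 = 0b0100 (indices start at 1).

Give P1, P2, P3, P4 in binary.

CFB decryption: P_i = C_i ⊕ E(K, C_{i−1}), with C_{0} = IV.
P1: E(K, 0b1100) = 0b1110; 0b0001 ⊕ 0b1110 = 0b1111.
P2: E(K, 0b0001) = 0b1011; 0b0100 ⊕ 0b1011 = 0b1111.
P3: E(K, 0b0100) = 0b0110; 0b1110 ⊕ 0b0110 = 0b1000.
P4: E(K, 0b1110) = 0b0000; 0b0100 ⊕ 0b0000 = 0b0100.

P1 = 0b1111, P2 = 0b1111, P3 = 0b1000, P4 = 0b0100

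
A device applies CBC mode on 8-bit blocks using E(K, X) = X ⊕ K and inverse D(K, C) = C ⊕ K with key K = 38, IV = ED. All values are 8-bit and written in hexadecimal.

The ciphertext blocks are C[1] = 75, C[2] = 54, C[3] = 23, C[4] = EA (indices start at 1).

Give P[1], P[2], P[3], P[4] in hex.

P[1] = A0, P[2] = 19, P[3] = 4F, P[4] = F1

CBC decryption: P_i = D(K, C_i) ⊕ C_{i−1}, with C_{0} = IV.
P[1]: D(K, 75) = 4D; 4D ⊕ ED = A0.
P[2]: D(K, 54) = 6C; 6C ⊕ 75 = 19.
P[3]: D(K, 23) = 1B; 1B ⊕ 54 = 4F.
P[4]: D(K, EA) = D2; D2 ⊕ 23 = F1.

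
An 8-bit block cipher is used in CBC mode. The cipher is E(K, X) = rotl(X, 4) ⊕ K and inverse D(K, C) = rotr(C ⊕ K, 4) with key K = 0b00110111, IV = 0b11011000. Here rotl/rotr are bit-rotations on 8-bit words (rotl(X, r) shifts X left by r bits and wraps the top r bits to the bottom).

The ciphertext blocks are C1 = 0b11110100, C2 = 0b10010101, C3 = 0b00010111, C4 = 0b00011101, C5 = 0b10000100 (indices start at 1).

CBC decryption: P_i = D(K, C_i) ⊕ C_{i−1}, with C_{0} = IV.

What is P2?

P2: D(K, 0b10010101) = 0b00101010; 0b00101010 ⊕ 0b11110100 = 0b11011110.

P2 = 0b11011110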